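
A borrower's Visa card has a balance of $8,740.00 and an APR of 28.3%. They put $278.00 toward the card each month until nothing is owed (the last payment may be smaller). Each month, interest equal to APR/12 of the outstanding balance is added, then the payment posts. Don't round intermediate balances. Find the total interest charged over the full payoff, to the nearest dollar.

Monthly rate r = 28.3%/12 = 2.35833% = 0.0235833.
Payoff takes n = ⌈−ln(1 − rB₀/P)/ln(1+r)⌉ = ⌈58.028⌉ = 59 payments; the last is $7.80.
Total paid = 58·$278.00 + $7.80 = $16,131.80.
Total interest = total paid − principal = $16,131.80 − $8,740.00 = $7,391.80.

$7,392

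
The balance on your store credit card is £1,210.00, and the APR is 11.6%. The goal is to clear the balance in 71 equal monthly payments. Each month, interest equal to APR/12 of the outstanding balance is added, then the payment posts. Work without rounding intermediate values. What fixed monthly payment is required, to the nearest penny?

£23.63

Monthly rate r = 11.6%/12 = 0.966667% = 0.00966667.
Level-payment amortization: P = B₀·r / (1 − (1+r)^(−n)) = 1210.00·0.00966667 / (1 − 1.00967^(−71)).
Denominator 1 − (1+r)^(−71) = 0.494919411.
P = 11.6967 / 0.494919411 ≈ 23.63.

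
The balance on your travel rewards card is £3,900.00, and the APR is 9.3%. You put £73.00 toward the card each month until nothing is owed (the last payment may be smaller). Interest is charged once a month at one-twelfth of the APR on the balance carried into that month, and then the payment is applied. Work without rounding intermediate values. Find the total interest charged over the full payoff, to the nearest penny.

£1,154.23

Monthly rate r = 9.3%/12 = 0.775% = 0.00775.
Payoff takes n = ⌈−ln(1 − rB₀/P)/ln(1+r)⌉ = ⌈69.235⌉ = 70 payments; the last is £17.23.
Total paid = 69·£73.00 + £17.23 = £5,054.23.
Total interest = total paid − principal = £5,054.23 − £3,900.00 = £1,154.23.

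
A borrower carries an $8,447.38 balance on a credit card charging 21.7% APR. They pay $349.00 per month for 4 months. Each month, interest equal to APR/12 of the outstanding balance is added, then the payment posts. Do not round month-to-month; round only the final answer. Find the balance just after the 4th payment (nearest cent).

Monthly rate r = 21.7%/12 = 1.80833% = 0.0180833.
Each month: B ← B·(1+r) − $349.00.
Month 1: interest $152.76; balance after payment $8,251.14.
Month 2: interest $149.21; balance after payment $8,051.34.
Month 3: interest $145.60; balance after payment $7,847.94.
Month 4: interest $141.92; balance after payment $7,640.86.

$7,640.86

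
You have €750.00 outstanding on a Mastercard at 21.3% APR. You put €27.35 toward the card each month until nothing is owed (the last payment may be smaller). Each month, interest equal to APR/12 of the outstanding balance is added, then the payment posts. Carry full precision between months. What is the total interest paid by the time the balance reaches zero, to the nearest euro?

€287

Monthly rate r = 21.3%/12 = 1.775% = 0.01775.
Payoff takes n = ⌈−ln(1 − rB₀/P)/ln(1+r)⌉ = ⌈37.909⌉ = 38 payments; the last is €24.88.
Total paid = 37·€27.35 + €24.88 = €1,036.83.
Total interest = total paid − principal = €1,036.83 − €750.00 = €286.83.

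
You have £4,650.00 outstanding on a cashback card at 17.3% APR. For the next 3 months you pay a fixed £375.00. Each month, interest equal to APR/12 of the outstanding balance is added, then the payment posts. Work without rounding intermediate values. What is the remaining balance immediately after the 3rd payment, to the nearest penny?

Monthly rate r = 17.3%/12 = 1.44167% = 0.0144167.
Each month: B ← B·(1+r) − £375.00.
Month 1: interest £67.04; balance after payment £4,342.04.
Month 2: interest £62.60; balance after payment £4,029.64.
Month 3: interest £58.09; balance after payment £3,712.73.

£3,712.73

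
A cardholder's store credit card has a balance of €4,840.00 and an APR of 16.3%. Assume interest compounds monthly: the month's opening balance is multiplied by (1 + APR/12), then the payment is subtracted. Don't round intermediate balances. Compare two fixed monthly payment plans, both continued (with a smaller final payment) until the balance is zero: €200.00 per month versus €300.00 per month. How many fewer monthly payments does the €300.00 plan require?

11 fewer payments

Monthly rate r = 16.3%/12 = 1.35833% = 0.0135833.
At €200.00/mo: n = ⌈−ln(1 − rB₀/P)/ln(1+r)⌉ = 30 payments (last €108.53); total interest = total paid − €4,840.00 = €1,068.53.
At €300.00/mo: 19 payments (last €100.75); total interest €660.75.
Payments saved = 30 − 19 = 11.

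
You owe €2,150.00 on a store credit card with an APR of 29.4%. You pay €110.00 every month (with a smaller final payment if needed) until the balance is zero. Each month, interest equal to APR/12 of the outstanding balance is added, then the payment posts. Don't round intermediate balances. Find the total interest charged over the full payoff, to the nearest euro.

€812

Monthly rate r = 29.4%/12 = 2.45% = 0.0245.
Payoff takes n = ⌈−ln(1 − rB₀/P)/ln(1+r)⌉ = ⌈26.926⌉ = 27 payments; the last is €101.99.
Total paid = 26·€110.00 + €101.99 = €2,961.99.
Total interest = total paid − principal = €2,961.99 − €2,150.00 = €811.99.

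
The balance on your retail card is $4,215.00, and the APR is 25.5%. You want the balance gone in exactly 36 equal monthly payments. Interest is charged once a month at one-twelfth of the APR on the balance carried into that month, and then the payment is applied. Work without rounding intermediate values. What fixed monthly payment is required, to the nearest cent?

$168.70

Monthly rate r = 25.5%/12 = 2.125% = 0.02125.
Level-payment amortization: P = B₀·r / (1 − (1+r)^(−n)) = 4215.00·0.02125 / (1 − 1.02125^(−36)).
Denominator 1 − (1+r)^(−36) = 0.530921534.
P = 89.5688 / 0.530921534 ≈ 168.70.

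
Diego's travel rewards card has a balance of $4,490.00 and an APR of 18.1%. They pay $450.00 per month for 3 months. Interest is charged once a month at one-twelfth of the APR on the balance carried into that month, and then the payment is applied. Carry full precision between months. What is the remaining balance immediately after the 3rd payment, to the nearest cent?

Monthly rate r = 18.1%/12 = 1.50833% = 0.0150833.
Each month: B ← B·(1+r) − $450.00.
Month 1: interest $67.72; balance after payment $4,107.72.
Month 2: interest $61.96; balance after payment $3,719.68.
Month 3: interest $56.11; balance after payment $3,325.79.

$3,325.79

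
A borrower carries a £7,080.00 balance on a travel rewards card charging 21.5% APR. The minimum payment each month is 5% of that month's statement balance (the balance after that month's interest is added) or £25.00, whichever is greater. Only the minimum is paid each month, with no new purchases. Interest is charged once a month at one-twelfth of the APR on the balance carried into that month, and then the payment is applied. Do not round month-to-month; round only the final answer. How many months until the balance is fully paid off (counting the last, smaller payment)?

Monthly rate r = 21.5%/12 = 1.79167% = 0.0179167.
While 5% of the post-interest balance exceeds £25.00, each month B ← (B·(1+r))·(1 − 0.05), i.e. B shrinks by the factor (1+r)·0.95 = 0.96702.
This holds for months 1–80. Entering month 81 the balance is £484.06; 5% of the post-interest balance is now below £25.00, so the flat £25.00 minimum applies from here.
From month 81 a fixed £25.00 at rate r clears £484.06 in 24 more payments. Total: 80 + 24 = 104 months.

104 months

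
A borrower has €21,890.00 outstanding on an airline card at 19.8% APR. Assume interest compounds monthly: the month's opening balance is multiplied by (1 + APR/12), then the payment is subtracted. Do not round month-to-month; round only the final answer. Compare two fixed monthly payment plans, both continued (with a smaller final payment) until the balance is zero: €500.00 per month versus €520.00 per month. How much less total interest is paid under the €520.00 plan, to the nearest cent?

€1,464.29

Monthly rate r = 19.8%/12 = 1.65% = 0.0165.
At €500.00/mo: n = ⌈−ln(1 − rB₀/P)/ln(1+r)⌉ = 79 payments (last €152.66); total interest = total paid − €21,890.00 = €17,262.66.
At €520.00/mo: 73 payments (last €248.37); total interest €15,798.37.
Interest saved = €17,262.66 − €15,798.37 = €1,464.29.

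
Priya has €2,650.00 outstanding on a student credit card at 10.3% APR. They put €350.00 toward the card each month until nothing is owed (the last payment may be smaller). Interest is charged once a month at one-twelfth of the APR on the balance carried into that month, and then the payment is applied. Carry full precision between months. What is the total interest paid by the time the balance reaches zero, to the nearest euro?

€102

Monthly rate r = 10.3%/12 = 0.858333% = 0.00858333.
Payoff takes n = ⌈−ln(1 − rB₀/P)/ln(1+r)⌉ = ⌈7.862⌉ = 8 payments; the last is €301.95.
Total paid = 7·€350.00 + €301.95 = €2,751.95.
Total interest = total paid − principal = €2,751.95 − €2,650.00 = €101.95.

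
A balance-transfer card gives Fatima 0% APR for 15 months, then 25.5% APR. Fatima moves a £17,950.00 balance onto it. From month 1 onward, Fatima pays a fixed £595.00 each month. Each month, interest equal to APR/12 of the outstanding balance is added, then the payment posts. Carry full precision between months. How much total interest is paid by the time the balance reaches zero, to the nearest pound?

Promo months 1–15 at r₀ = 0%/12 = 0; months 16+ at r₁ = 25.5%/12 = 0.02125.
After month 15 (no interest yet): B = £17,950.00 − 15·£595.00 = £9,025.00.
Then at r₁ with £595.00/mo: n₂ = −ln(1 − r₁·B/P)/ln(1+r₁) ≈ 18.50 → 19 more payments.
Total paid = 33·£595.00 + £301.21 = £19,936.21; interest = £19,936.21 − £17,950.00 = £1,986.21.

£1,986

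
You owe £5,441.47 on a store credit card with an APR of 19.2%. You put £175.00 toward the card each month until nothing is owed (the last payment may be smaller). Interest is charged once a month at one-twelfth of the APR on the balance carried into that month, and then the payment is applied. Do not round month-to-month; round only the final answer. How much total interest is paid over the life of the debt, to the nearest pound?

£2,146

Monthly rate r = 19.2%/12 = 1.6% = 0.016.
Payoff takes n = ⌈−ln(1 − rB₀/P)/ln(1+r)⌉ = ⌈43.354⌉ = 44 payments; the last is £62.25.
Total paid = 43·£175.00 + £62.25 = £7,587.25.
Total interest = total paid − principal = £7,587.25 − £5,441.47 = £2,145.78.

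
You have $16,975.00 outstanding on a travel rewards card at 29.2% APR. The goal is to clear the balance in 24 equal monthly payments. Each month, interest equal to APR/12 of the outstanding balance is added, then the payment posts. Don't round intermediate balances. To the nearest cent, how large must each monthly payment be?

Monthly rate r = 29.2%/12 = 2.43333% = 0.0243333.
Level-payment amortization: P = B₀·r / (1 − (1+r)^(−n)) = 16975.00·0.0243333 / (1 − 1.02433^(−24)).
Denominator 1 − (1+r)^(−24) = 0.438423835.
P = 413.058 / 0.438423835 ≈ 942.14.

$942.14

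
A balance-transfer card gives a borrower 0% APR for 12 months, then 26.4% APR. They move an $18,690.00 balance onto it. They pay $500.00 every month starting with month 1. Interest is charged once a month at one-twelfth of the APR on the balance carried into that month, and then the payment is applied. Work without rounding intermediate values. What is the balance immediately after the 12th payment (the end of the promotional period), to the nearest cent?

$12,690.00

Promo months 1–12 at r₀ = 0%/12 = 0; months 13+ at r₁ = 26.4%/12 = 0.022.
After month 12 (no interest yet): B = $18,690.00 − 12·$500.00 = $12,690.00.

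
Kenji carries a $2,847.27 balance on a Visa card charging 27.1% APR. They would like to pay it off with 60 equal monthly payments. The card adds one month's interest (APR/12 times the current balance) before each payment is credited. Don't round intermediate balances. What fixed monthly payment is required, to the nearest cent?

Monthly rate r = 27.1%/12 = 2.25833% = 0.0225833.
Level-payment amortization: P = B₀·r / (1 − (1+r)^(−n)) = 2847.27·0.0225833 / (1 − 1.02258^(−60)).
Denominator 1 − (1+r)^(−60) = 0.738135036.
P = 64.3008 / 0.738135036 ≈ 87.11.

$87.11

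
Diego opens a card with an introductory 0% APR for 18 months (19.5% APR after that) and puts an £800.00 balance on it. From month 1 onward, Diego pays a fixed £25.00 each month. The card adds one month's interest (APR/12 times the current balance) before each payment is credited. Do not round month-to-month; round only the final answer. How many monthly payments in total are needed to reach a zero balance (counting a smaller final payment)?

35 payments

Promo months 1–18 at r₀ = 0%/12 = 0; months 19+ at r₁ = 19.5%/12 = 0.01625.
After month 18 (no interest yet): B = £800.00 − 18·£25.00 = £350.00.
Then at r₁ with £25.00/mo: n₂ = −ln(1 − r₁·B/P)/ln(1+r₁) ≈ 16.01 → 17 more payments.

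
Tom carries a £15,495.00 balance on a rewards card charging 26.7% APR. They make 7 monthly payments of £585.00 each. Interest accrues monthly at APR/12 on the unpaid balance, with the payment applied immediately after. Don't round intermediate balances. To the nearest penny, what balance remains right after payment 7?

£13,696.84

Monthly rate r = 26.7%/12 = 2.225% = 0.02225.
Each month: B ← B·(1+r) − £585.00.
Month 1: interest £344.76; balance after payment £15,254.76.
Month 2: interest £339.42; balance after payment £15,009.18.
Month 3: interest £333.95; balance after payment £14,758.14.
Month 4: interest £328.37; balance after payment £14,501.51.
Month 5: interest £322.66; balance after payment £14,239.16.
Month 6: interest £316.82; balance after payment £13,970.98.
Month 7: interest £310.85; balance after payment £13,696.84.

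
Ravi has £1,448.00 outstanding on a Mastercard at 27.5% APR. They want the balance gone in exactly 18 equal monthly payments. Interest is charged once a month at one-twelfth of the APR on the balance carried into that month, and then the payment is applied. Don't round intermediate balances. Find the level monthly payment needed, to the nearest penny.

Monthly rate r = 27.5%/12 = 2.29167% = 0.0229167.
Level-payment amortization: P = B₀·r / (1 − (1+r)^(−n)) = 1448.00·0.0229167 / (1 − 1.02292^(−18)).
Denominator 1 − (1+r)^(−18) = 0.334917662.
P = 33.1833 / 0.334917662 ≈ 99.08.

£99.08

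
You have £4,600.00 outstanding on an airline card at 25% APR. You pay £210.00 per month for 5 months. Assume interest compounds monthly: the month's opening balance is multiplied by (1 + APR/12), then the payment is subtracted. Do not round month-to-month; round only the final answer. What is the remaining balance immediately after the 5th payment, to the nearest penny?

Monthly rate r = 25%/12 = 2.08333% = 0.0208333.
Each month: B ← B·(1+r) − £210.00.
Month 1: interest £95.83; balance after payment £4,485.83.
Month 2: interest £93.45; balance after payment £4,369.29.
Month 3: interest £91.03; balance after payment £4,250.32.
Month 4: interest £88.55; balance after payment £4,128.86.
Month 5: interest £86.02; balance after payment £4,004.88.

£4,004.88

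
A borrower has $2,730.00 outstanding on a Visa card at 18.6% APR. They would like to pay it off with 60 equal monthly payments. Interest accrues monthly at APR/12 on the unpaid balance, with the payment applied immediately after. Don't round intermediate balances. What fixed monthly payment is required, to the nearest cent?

$70.22

Monthly rate r = 18.6%/12 = 1.55% = 0.0155.
Level-payment amortization: P = B₀·r / (1 − (1+r)^(−n)) = 2730.00·0.0155 / (1 − 1.0155^(−60)).
Denominator 1 − (1+r)^(−60) = 0.602621528.
P = 42.315 / 0.602621528 ≈ 70.22.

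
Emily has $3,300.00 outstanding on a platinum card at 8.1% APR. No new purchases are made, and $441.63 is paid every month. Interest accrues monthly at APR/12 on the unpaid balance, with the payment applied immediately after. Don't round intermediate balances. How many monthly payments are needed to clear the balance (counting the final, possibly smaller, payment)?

Monthly rate r = 8.1%/12 = 0.675% = 0.00675.
Recurrence: B ← B·(1+r) − $441.63.
Month 1: interest $22.27; balance after payment $2,880.64.
Month 2: interest $19.44; balance after payment $2,458.46.
Closed form: n = −ln(1 − rB₀/P)/ln(1+r) = −ln(0.94956)/ln(1.00675) ≈ 7.693, so the balance reaches zero during payment 8.

8 payments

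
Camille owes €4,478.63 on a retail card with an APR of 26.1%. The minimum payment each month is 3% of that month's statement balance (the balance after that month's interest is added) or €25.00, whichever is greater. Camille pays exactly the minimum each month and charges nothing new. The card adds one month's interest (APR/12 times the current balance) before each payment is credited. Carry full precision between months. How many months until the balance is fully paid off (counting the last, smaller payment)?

248 months

Monthly rate r = 26.1%/12 = 2.175% = 0.02175.
While 3% of the post-interest balance exceeds €25.00, each month B ← (B·(1+r))·(1 − 0.03), i.e. B shrinks by the factor (1+r)·0.97 = 0.9911.
This holds for months 1–191. Entering month 192 the balance is €811.66; 3% of the post-interest balance is now below €25.00, so the flat €25.00 minimum applies from here.
From month 192 a fixed €25.00 at rate r clears €811.66 in 57 more payments. Total: 191 + 57 = 248 months.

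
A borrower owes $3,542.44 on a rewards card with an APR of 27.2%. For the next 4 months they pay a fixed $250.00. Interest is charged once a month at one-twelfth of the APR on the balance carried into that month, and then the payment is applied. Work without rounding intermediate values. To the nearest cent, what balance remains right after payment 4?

$2,840.19

Monthly rate r = 27.2%/12 = 2.26667% = 0.0226667.
Each month: B ← B·(1+r) − $250.00.
Month 1: interest $80.30; balance after payment $3,372.74.
Month 2: interest $76.45; balance after payment $3,199.18.
Month 3: interest $72.51; balance after payment $3,021.70.
Month 4: interest $68.49; balance after payment $2,840.19.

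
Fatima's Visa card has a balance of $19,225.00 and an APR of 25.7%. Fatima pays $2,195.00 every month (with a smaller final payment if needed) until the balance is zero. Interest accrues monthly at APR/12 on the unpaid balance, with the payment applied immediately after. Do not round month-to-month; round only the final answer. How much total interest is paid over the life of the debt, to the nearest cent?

Monthly rate r = 25.7%/12 = 2.14167% = 0.0214167.
Payoff takes n = ⌈−ln(1 − rB₀/P)/ln(1+r)⌉ = ⌈9.803⌉ = 10 payments; the last is $1,766.81.
Total paid = 9·$2,195.00 + $1,766.81 = $21,521.81.
Total interest = total paid − principal = $21,521.81 − $19,225.00 = $2,296.81.

$2,296.81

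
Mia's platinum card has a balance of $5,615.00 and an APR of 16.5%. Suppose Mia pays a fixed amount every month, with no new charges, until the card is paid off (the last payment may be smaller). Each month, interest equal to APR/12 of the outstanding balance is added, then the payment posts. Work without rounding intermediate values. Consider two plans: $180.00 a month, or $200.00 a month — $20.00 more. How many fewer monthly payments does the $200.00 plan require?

6 fewer payments

Monthly rate r = 16.5%/12 = 1.375% = 0.01375.
At $180.00/mo: n = ⌈−ln(1 − rB₀/P)/ln(1+r)⌉ = 42 payments (last $4.28); total interest = total paid − $5,615.00 = $1,769.28.
At $200.00/mo: 36 payments (last $144.38); total interest $1,529.38.
Payments saved = 42 − 36 = 6.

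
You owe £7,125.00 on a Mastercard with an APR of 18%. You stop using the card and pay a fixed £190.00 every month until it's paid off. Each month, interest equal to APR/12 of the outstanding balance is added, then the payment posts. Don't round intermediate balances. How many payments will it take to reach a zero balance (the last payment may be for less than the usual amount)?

Monthly rate r = 18%/12 = 1.5% = 0.015.
Recurrence: B ← B·(1+r) − £190.00.
Month 1: interest £106.88; balance after payment £7,041.88.
Month 2: interest £105.63; balance after payment £6,957.50.
Closed form: n = −ln(1 − rB₀/P)/ln(1+r) = −ln(0.4375)/ln(1.015) ≈ 55.524, so the balance reaches zero during payment 56.

56 months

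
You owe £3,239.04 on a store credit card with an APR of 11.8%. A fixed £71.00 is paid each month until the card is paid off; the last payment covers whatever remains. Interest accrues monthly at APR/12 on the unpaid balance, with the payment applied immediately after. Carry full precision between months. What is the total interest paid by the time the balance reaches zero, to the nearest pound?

£1,080

Monthly rate r = 11.8%/12 = 0.983333% = 0.00983333.
Payoff takes n = ⌈−ln(1 − rB₀/P)/ln(1+r)⌉ = ⌈60.836⌉ = 61 payments; the last is £59.37.
Total paid = 60·£71.00 + £59.37 = £4,319.37.
Total interest = total paid − principal = £4,319.37 − £3,239.04 = £1,080.33.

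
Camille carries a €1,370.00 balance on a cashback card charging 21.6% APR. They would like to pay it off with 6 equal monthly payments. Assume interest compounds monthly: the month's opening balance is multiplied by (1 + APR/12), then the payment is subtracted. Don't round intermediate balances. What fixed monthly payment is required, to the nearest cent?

Monthly rate r = 21.6%/12 = 1.8% = 0.018.
Level-payment amortization: P = B₀·r / (1 − (1+r)^(−n)) = 1370.00·0.018 / (1 − 1.018^(−6)).
Denominator 1 − (1+r)^(−6) = 0.101509826.
P = 24.66 / 0.101509826 ≈ 242.93.

€242.93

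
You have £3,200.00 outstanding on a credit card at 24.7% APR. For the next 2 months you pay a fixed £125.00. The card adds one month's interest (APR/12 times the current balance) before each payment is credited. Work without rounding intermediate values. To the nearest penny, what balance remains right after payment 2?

£3,080.52

Monthly rate r = 24.7%/12 = 2.05833% = 0.0205833.
Each month: B ← B·(1+r) − £125.00.
Month 1: interest £65.87; balance after payment £3,140.87.
Month 2: interest £64.65; balance after payment £3,080.52.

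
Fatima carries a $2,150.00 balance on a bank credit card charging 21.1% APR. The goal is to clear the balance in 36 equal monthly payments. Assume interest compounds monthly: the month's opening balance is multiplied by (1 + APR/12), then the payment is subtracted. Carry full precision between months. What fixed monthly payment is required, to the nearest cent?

$81.11

Monthly rate r = 21.1%/12 = 1.75833% = 0.0175833.
Level-payment amortization: P = B₀·r / (1 − (1+r)^(−n)) = 2150.00·0.0175833 / (1 − 1.01758^(−36)).
Denominator 1 − (1+r)^(−36) = 0.46607466.
P = 37.8042 / 0.46607466 ≈ 81.11.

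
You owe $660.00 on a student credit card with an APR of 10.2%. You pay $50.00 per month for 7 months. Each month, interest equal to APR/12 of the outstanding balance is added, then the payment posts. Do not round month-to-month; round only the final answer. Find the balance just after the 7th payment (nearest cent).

$341.23

Monthly rate r = 10.2%/12 = 0.85% = 0.0085.
Each month: B ← B·(1+r) − $50.00.
Month 1: interest $5.61; balance after payment $615.61.
Month 2: interest $5.23; balance after payment $570.84.
Month 3: interest $4.85; balance after payment $525.69.
Month 4: interest $4.47; balance after payment $480.16.
Month 5: interest $4.08; balance after payment $434.24.
Month 6: interest $3.69; balance after payment $387.94.
Month 7: interest $3.30; balance after payment $341.23.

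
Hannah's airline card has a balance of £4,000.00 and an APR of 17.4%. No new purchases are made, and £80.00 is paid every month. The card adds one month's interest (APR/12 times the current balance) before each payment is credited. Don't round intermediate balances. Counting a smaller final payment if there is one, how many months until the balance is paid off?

90 payments

Monthly rate r = 17.4%/12 = 1.45% = 0.0145.
Recurrence: B ← B·(1+r) − £80.00.
Month 1: interest £58.00; balance after payment £3,978.00.
Month 2: interest £57.68; balance after payment £3,955.68.
Closed form: n = −ln(1 − rB₀/P)/ln(1+r) = −ln(0.275)/ln(1.0145) ≈ 89.677, so the balance reaches zero during payment 90.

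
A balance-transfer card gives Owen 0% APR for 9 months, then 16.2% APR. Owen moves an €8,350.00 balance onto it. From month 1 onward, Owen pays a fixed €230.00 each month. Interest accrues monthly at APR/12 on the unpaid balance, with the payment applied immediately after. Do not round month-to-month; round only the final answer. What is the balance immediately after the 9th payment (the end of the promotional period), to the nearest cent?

€6,280.00

Promo months 1–9 at r₀ = 0%/12 = 0; months 10+ at r₁ = 16.2%/12 = 0.0135.
After month 9 (no interest yet): B = €8,350.00 − 9·€230.00 = €6,280.00.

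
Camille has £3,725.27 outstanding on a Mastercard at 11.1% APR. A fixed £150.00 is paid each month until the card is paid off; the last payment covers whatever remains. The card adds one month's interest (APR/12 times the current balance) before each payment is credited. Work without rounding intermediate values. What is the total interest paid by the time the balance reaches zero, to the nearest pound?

Monthly rate r = 11.1%/12 = 0.925% = 0.00925.
Payoff takes n = ⌈−ln(1 − rB₀/P)/ln(1+r)⌉ = ⌈28.347⌉ = 29 payments; the last is £52.26.
Total paid = 28·£150.00 + £52.26 = £4,252.26.
Total interest = total paid − principal = £4,252.26 − £3,725.27 = £526.99.

£527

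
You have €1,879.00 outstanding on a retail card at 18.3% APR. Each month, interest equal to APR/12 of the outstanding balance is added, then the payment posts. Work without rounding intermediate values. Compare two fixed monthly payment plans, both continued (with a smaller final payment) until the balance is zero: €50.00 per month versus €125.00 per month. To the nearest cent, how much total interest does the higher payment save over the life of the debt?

Monthly rate r = 18.3%/12 = 1.525% = 0.01525.
At €50.00/mo: n = ⌈−ln(1 − rB₀/P)/ln(1+r)⌉ = 57 payments (last €12.09); total interest = total paid − €1,879.00 = €933.09.
At €125.00/mo: 18 payments (last €25.61); total interest €271.61.
Interest saved = €933.09 − €271.61 = €661.48.

€661.48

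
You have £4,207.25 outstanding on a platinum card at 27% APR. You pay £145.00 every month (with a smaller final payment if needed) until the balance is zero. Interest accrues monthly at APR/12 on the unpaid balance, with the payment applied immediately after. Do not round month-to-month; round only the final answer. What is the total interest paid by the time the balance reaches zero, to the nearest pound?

Monthly rate r = 27%/12 = 2.25% = 0.0225.
Payoff takes n = ⌈−ln(1 − rB₀/P)/ln(1+r)⌉ = ⌈47.549⌉ = 48 payments; the last is £80.01.
Total paid = 47·£145.00 + £80.01 = £6,895.01.
Total interest = total paid − principal = £6,895.01 − £4,207.25 = £2,687.76.

£2,688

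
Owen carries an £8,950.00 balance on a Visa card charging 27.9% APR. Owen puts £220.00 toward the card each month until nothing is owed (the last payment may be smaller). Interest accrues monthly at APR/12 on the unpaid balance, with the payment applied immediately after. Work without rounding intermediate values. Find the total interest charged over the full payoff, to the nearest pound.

£18,962

Monthly rate r = 27.9%/12 = 2.325% = 0.02325.
Payoff takes n = ⌈−ln(1 − rB₀/P)/ln(1+r)⌉ = ⌈126.873⌉ = 127 payments; the last is £192.44.
Total paid = 126·£220.00 + £192.44 = £27,912.44.
Total interest = total paid − principal = £27,912.44 − £8,950.00 = £18,962.44.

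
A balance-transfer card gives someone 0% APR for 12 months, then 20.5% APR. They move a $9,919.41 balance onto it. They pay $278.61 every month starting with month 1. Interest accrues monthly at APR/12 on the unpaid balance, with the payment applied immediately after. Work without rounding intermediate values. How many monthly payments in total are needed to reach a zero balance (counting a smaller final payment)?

Promo months 1–12 at r₀ = 0%/12 = 0; months 13+ at r₁ = 20.5%/12 = 0.0170833.
After month 12 (no interest yet): B = $9,919.41 − 12·$278.61 = $6,576.09.
Then at r₁ with $278.61/mo: n₂ = −ln(1 − r₁·B/P)/ln(1+r₁) ≈ 30.47 → 31 more payments.

43 payments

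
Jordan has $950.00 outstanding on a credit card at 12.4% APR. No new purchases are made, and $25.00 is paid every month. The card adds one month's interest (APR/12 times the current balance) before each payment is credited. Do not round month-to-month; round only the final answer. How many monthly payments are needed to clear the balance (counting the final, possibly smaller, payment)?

49 payments

Monthly rate r = 12.4%/12 = 1.03333% = 0.0103333.
Recurrence: B ← B·(1+r) − $25.00.
Month 1: interest $9.82; balance after payment $934.82.
Month 2: interest $9.66; balance after payment $919.48.
Closed form: n = −ln(1 − rB₀/P)/ln(1+r) = −ln(0.60733)/ln(1.01033) ≈ 48.508, so the balance reaches zero during payment 49.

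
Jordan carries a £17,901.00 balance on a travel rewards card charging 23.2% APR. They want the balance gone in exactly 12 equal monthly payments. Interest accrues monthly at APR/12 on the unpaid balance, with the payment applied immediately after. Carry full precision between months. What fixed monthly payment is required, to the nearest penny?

Monthly rate r = 23.2%/12 = 1.93333% = 0.0193333.
Level-payment amortization: P = B₀·r / (1 − (1+r)^(−n)) = 17901.00·0.0193333 / (1 − 1.01933^(−12)).
Denominator 1 − (1+r)^(−12) = 0.205296211.
P = 346.086 / 0.205296211 ≈ 1685.79.

£1,685.79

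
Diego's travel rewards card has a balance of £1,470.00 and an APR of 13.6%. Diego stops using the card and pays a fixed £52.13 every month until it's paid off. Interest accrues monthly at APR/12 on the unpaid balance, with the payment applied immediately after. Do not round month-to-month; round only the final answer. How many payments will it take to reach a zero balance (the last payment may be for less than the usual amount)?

35 payments

Monthly rate r = 13.6%/12 = 1.13333% = 0.0113333.
Recurrence: B ← B·(1+r) − £52.13.
Month 1: interest £16.66; balance after payment £1,434.53.
Month 2: interest £16.26; balance after payment £1,398.66.
Closed form: n = −ln(1 − rB₀/P)/ln(1+r) = −ln(0.68041)/ln(1.01133) ≈ 34.167, so the balance reaches zero during payment 35.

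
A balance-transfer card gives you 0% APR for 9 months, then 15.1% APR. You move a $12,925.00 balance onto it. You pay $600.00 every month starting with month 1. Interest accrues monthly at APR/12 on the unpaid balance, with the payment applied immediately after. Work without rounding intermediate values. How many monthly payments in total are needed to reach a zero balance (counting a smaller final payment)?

Promo months 1–9 at r₀ = 0%/12 = 0; months 10+ at r₁ = 15.1%/12 = 0.0125833.
After month 9 (no interest yet): B = $12,925.00 − 9·$600.00 = $7,525.00.
Then at r₁ with $600.00/mo: n₂ = −ln(1 − r₁·B/P)/ln(1+r₁) ≈ 13.74 → 14 more payments.

23 months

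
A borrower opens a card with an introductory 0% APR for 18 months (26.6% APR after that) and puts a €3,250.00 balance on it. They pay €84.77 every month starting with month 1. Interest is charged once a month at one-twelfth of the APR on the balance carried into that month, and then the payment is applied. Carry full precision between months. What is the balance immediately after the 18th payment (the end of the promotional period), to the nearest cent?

Promo months 1–18 at r₀ = 0%/12 = 0; months 19+ at r₁ = 26.6%/12 = 0.0221667.
After month 18 (no interest yet): B = €3,250.00 − 18·€84.77 = €1,724.14.

€1,724.14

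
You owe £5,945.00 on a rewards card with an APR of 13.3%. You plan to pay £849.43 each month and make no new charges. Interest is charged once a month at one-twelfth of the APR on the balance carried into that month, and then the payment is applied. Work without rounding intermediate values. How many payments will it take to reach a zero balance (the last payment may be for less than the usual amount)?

Monthly rate r = 13.3%/12 = 1.10833% = 0.0110833.
Recurrence: B ← B·(1+r) − £849.43.
Month 1: interest £65.89; balance after payment £5,161.46.
Month 2: interest £57.21; balance after payment £4,369.24.
Closed form: n = −ln(1 − rB₀/P)/ln(1+r) = −ln(0.92243)/ln(1.01108) ≈ 7.325, so the balance reaches zero during payment 8.

8 months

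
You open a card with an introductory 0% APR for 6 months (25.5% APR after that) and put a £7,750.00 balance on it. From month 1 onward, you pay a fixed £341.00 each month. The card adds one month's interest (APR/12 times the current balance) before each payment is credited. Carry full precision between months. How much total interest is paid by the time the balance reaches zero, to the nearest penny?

Promo months 1–6 at r₀ = 0%/12 = 0; months 7+ at r₁ = 25.5%/12 = 0.02125.
After month 6 (no interest yet): B = £7,750.00 − 6·£341.00 = £5,704.00.
Then at r₁ with £341.00/mo: n₂ = −ln(1 − r₁·B/P)/ln(1+r₁) ≈ 20.89 → 21 more payments.
Total paid = 26·£341.00 + £303.01 = £9,169.01; interest = £9,169.01 − £7,750.00 = £1,419.01.

£1,419.01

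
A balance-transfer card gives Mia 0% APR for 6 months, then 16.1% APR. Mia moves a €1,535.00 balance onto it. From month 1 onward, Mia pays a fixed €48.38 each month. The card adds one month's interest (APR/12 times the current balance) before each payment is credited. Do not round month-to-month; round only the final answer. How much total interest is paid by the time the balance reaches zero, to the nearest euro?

Promo months 1–6 at r₀ = 0%/12 = 0; months 7+ at r₁ = 16.1%/12 = 0.0134167.
After month 6 (no interest yet): B = €1,535.00 − 6·€48.38 = €1,244.72.
Then at r₁ with €48.38/mo: n₂ = −ln(1 − r₁·B/P)/ln(1+r₁) ≈ 31.77 → 32 more payments.
Total paid = 37·€48.38 + €37.26 = €1,827.32; interest = €1,827.32 − €1,535.00 = €292.32.

€292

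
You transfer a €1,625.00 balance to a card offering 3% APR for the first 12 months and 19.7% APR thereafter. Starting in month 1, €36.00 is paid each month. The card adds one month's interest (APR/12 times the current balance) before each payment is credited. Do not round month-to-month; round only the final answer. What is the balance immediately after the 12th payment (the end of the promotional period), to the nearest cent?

€1,236.44

Promo months 1–12 at r₀ = 3%/12 = 0.0025; months 13+ at r₁ = 19.7%/12 = 0.0164167.
After month 12: iterate B ← B·(1+r₀) − €36.00 for 12 months → €1,236.44.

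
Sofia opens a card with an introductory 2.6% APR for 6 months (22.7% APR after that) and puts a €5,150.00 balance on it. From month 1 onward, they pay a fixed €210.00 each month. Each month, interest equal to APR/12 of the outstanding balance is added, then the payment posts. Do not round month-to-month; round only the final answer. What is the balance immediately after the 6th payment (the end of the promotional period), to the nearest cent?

Promo months 1–6 at r₀ = 2.6%/12 = 0.00216667; months 7+ at r₁ = 22.7%/12 = 0.0189167.
After month 6: iterate B ← B·(1+r₀) − €210.00 for 6 months → €3,950.47.

€3,950.47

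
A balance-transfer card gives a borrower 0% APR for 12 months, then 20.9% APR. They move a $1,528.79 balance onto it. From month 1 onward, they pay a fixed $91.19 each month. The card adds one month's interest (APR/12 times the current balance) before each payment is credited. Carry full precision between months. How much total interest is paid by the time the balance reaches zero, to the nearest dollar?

$23

Promo months 1–12 at r₀ = 0%/12 = 0; months 13+ at r₁ = 20.9%/12 = 0.0174167.
After month 12 (no interest yet): B = $1,528.79 − 12·$91.19 = $434.51.
Then at r₁ with $91.19/mo: n₂ = −ln(1 − r₁·B/P)/ln(1+r₁) ≈ 5.02 → 6 more payments.
Total paid = 17·$91.19 + $1.61 = $1,551.84; interest = $1,551.84 − $1,528.79 = $23.05.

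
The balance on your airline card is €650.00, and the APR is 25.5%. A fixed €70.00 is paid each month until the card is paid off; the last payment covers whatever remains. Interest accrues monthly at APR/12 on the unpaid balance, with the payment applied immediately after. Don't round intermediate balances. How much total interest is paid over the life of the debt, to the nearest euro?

Monthly rate r = 25.5%/12 = 2.125% = 0.02125.
Payoff takes n = ⌈−ln(1 − rB₀/P)/ln(1+r)⌉ = ⌈10.453⌉ = 11 payments; the last is €31.90.
Total paid = 10·€70.00 + €31.90 = €731.90.
Total interest = total paid − principal = €731.90 − €650.00 = €81.90.

€82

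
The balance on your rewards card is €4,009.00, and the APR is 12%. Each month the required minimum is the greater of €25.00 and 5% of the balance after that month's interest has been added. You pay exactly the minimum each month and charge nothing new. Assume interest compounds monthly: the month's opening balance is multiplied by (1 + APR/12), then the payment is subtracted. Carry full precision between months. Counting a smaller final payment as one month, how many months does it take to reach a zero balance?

73 months

Monthly rate r = 12%/12 = 1% = 0.01.
While 5% of the post-interest balance exceeds €25.00, each month B ← (B·(1+r))·(1 − 0.05), i.e. B shrinks by the factor (1+r)·0.95 = 0.9595.
This holds for months 1–51. Entering month 52 the balance is €486.78; 5% of the post-interest balance is now below €25.00, so the flat €25.00 minimum applies from here.
From month 52 a fixed €25.00 at rate r clears €486.78 in 22 more payments. Total: 51 + 22 = 73 months.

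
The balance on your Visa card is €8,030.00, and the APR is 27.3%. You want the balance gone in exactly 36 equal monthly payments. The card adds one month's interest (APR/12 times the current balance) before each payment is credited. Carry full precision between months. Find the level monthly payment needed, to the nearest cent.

€329.12

Monthly rate r = 27.3%/12 = 2.275% = 0.02275.
Level-payment amortization: P = B₀·r / (1 − (1+r)^(−n)) = 8030.00·0.02275 / (1 − 1.02275^(−36)).
Denominator 1 − (1+r)^(−36) = 0.555063099.
P = 182.683 / 0.555063099 ≈ 329.12.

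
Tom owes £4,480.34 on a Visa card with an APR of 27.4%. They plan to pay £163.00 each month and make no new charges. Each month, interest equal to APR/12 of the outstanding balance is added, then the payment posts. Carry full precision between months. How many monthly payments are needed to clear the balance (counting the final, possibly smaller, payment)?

44 payments

Monthly rate r = 27.4%/12 = 2.28333% = 0.0228333.
Recurrence: B ← B·(1+r) − £163.00.
Month 1: interest £102.30; balance after payment £4,419.64.
Month 2: interest £100.92; balance after payment £4,357.56.
Closed form: n = −ln(1 − rB₀/P)/ln(1+r) = −ln(0.37239)/ln(1.02283) ≈ 43.754, so the balance reaches zero during payment 44.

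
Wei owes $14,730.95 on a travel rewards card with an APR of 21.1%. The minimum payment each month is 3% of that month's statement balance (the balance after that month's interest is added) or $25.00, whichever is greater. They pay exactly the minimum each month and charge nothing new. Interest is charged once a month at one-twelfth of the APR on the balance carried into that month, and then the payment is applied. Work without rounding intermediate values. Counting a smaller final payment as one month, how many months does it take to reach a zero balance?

272 months

Monthly rate r = 21.1%/12 = 1.75833% = 0.0175833.
While 3% of the post-interest balance exceeds $25.00, each month B ← (B·(1+r))·(1 − 0.03), i.e. B shrinks by the factor (1+r)·0.97 = 0.98706.
This holds for months 1–222. Entering month 223 the balance is $816.76; 3% of the post-interest balance is now below $25.00, so the flat $25.00 minimum applies from here.
From month 223 a fixed $25.00 at rate r clears $816.76 in 50 more payments. Total: 222 + 50 = 272 months.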